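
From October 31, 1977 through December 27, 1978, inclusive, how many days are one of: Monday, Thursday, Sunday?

181

October 31, 1977 is a Monday.
From October 31, 1977 to December 27, 1978 is 423 days inclusive.
423 = 7 × 60 + 3, so there are 60 full weeks plus 3 extra days.
Each full week contributes 3 days from the set (Mon, Thu, Sun): 60 × 3 = 180.
The 3 extra days are Monday, Tuesday, Wednesday — 1 of them qualifies.
Total: 180 + 1 = 181.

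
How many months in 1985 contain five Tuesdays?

A month has five Tuesdays exactly when Tuesday falls within its first (length − 28) days.
Jan: 31 days, starts Tue → 5 of Tue, Wed, Thu ✓
Feb: 28 days, starts Fri → 5 of (none)
Mar: 31 days, starts Fri → 5 of Fri, Sat, Sun
Apr: 30 days, starts Mon → 5 of Mon, Tue ✓
May: 31 days, starts Wed → 5 of Wed, Thu, Fri
Jun: 30 days, starts Sat → 5 of Sat, Sun
Jul: 31 days, starts Mon → 5 of Mon, Tue, Wed ✓
Aug: 31 days, starts Thu → 5 of Thu, Fri, Sat
Sep: 30 days, starts Sun → 5 of Sun, Mon
Oct: 31 days, starts Tue → 5 of Tue, Wed, Thu ✓
Nov: 30 days, starts Fri → 5 of Fri, Sat
Dec: 31 days, starts Sun → 5 of Sun, Mon, Tue ✓
Months with five Tuesdays: Jan, Apr, Jul, Oct, Dec.

5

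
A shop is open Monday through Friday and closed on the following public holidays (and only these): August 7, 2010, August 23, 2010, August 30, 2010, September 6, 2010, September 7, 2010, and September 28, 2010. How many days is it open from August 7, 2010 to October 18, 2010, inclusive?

46

August 7, 2010 is a Saturday.
The range spans 73 days (inclusive of both endpoints).
73 = 7 × 10 + 3, so there are 10 full weeks plus 3 extra days.
Each full week contributes 5 weekdays (Mon–Fri): 10 × 5 = 50.
The 3 extra days are Saturday, Sunday, Monday — 1 of them qualifies.
Total: 50 + 1 = 51.
Holidays: August 7, 2010 (Sat); August 23, 2010 (Mon); August 30, 2010 (Mon); September 6, 2010 (Mon); September 7, 2010 (Tue); September 28, 2010 (Tue).
5 of the 6 holidays fall on weekdays; the rest are weekends and were already excluded.
Business days: 51 − 5 = 46.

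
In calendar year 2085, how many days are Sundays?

January 1, 2085 is a Monday.
From January 1, 2085 to December 31, 2085 is 365 days inclusive.
365 = 7 × 52 + 1, so there are 52 full weeks plus 1 extra day.
Each full week contributes one Sunday: 52 so far.
The 1 extra day is Monday — none qualify.
Total: 52 + 0 = 52.

52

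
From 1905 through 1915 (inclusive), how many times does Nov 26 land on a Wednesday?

Day of week of November 26 in each year:
1905: Sun, 1906: Mon, 1907: Tue, 1908: Thu, 1909: Fri, 1910: Sat, 1911: Sun, 1912: Tue, 1913: Wed ✓, 1914: Thu, 1915: Fri
Wednesdays: 1913.

1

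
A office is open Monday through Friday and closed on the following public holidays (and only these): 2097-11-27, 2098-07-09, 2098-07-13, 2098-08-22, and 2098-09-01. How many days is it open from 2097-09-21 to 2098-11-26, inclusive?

2097-09-21 is a Saturday.
The range spans 432 days (inclusive of both endpoints).
432 = 7 × 61 + 5, so there are 61 full weeks plus 5 extra days.
Each full week contributes 5 weekdays (Mon–Fri): 61 × 5 = 305.
The 5 extra days are Sat, Sun, Mon, Tue, Wed — 3 of them qualify.
Total: 305 + 3 = 308.
Holidays: 2097-11-27 (Wed); 2098-07-09 (Wed); 2098-07-13 (Sun); 2098-08-22 (Fri); 2098-09-01 (Mon).
4 of the 5 holidays fall on weekdays; the rest are weekends and were already excluded.
Business days: 308 − 4 = 304.

304 business days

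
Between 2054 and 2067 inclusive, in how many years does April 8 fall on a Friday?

2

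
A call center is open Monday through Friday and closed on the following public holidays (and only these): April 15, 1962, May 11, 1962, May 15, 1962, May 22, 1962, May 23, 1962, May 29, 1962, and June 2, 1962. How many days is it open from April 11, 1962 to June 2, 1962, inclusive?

April 11, 1962 is a Wednesday.
The range spans 53 days (inclusive of both endpoints).
53 = 7 × 7 + 4, so there are 7 full weeks plus 4 extra days.
Each full week contributes 5 weekdays (Mon–Fri): 7 × 5 = 35.
The 4 extra days are Wed, Thu, Fri, Sat — 3 of them qualify.
Total: 35 + 3 = 38.
Holidays: April 15, 1962 (Sun); May 11, 1962 (Fri); May 15, 1962 (Tue); May 22, 1962 (Tue); May 23, 1962 (Wed); May 29, 1962 (Tue); June 2, 1962 (Sat).
5 of the 7 holidays fall on weekdays; the rest are weekends and were already excluded.
Business days: 38 − 5 = 33.

33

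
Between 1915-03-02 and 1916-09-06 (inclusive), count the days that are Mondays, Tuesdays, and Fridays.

238

1915-03-02 is a Tuesday.
That's 555 days from start to end, counting both.
555 = 7 × 79 + 2, so there are 79 full weeks plus 2 extra days.
Each full week contributes 3 days from the set (Mon, Tue, Fri): 79 × 3 = 237.
The 2 extra days are Tuesday, Wednesday — 1 of them qualifies.
Total: 237 + 1 = 238.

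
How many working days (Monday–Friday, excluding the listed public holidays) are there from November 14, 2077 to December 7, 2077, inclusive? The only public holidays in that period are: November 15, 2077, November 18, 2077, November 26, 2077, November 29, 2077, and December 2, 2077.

12

November 14, 2077 is a Sunday.
That's 24 days from start to end, counting both.
24 = 7 × 3 + 3, so there are 3 full weeks plus 3 extra days.
Each full week contributes 5 weekdays (Mon–Fri): 3 × 5 = 15.
The 3 extra days are Sunday, Monday, Tuesday — 2 of them qualify.
Total: 15 + 2 = 17.
Holidays: November 15, 2077 (Mon); November 18, 2077 (Thu); November 26, 2077 (Fri); November 29, 2077 (Mon); December 2, 2077 (Thu).
All 5 holidays fall on weekdays, so subtract 5.
Business days: 17 − 5 = 12.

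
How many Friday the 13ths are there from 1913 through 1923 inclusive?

18

Friday-the-13ths by year:
1913: Jun
1914: Feb, Mar, Nov
1915: Aug
1916: Oct
1917: Apr, Jul
1918: Sep, Dec
1919: Jun
1920: Feb, Aug
1921: May
1922: Jan, Oct
1923: Apr, Jul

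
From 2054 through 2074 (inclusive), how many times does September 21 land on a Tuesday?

Day of week of September 21 in each year:
2054: Mon, 2055: Tue ✓, 2056: Thu, 2057: Fri, 2058: Sat, 2059: Sun, 2060: Tue ✓, 2061: Wed, 2062: Thu, 2063: Fri, 2064: Sun, 2065: Mon, 2066: Tue ✓, 2067: Wed, 2068: Fri, 2069: Sat, 2070: Sun, 2071: Mon, 2072: Wed, 2073: Thu, 2074: Fri
Tuesdays: 2055, 2060, 2066.

3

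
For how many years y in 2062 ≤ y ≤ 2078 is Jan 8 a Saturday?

Day of week of January 8 in each year:
2062: Sun, 2063: Mon, 2064: Tue, 2065: Thu, 2066: Fri, 2067: Sat ✓, 2068: Sun, 2069: Tue, 2070: Wed, 2071: Thu, 2072: Fri, 2073: Sun, 2074: Mon, 2075: Tue, 2076: Wed, 2077: Fri, 2078: Sat ✓
Saturdays: 2067, 2078.

2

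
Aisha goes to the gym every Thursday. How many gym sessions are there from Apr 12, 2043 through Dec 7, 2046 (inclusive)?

191

Apr 12, 2043 is a Sunday.
The range spans 1336 days (inclusive of both endpoints).
1336 = 7 × 190 + 6, so there are 190 full weeks plus 6 extra days.
Each full week contributes one Thursday: 190 so far.
The 6 extra days are Sunday, Monday, Tuesday, Wednesday, Thursday, Friday — 1 of them qualifies.
Total: 190 + 1 = 191.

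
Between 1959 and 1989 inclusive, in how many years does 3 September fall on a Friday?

Day of week of September 3 in each year:
1959: Thu, 1960: Sat, 1961: Sun, 1962: Mon, 1963: Tue, 1964: Thu, 1965: Fri ✓, 1966: Sat, 1967: Sun, 1968: Tue, 1969: Wed, 1970: Thu, 1971: Fri ✓, 1972: Sun, 1973: Mon, 1974: Tue, 1975: Wed, 1976: Fri ✓, 1977: Sat, 1978: Sun, 1979: Mon, 1980: Wed, 1981: Thu, 1982: Fri ✓, 1983: Sat, 1984: Mon, 1985: Tue, 1986: Wed, 1987: Thu, 1988: Sat, 1989: Sun
Fridays: 1965, 1971, 1976, 1982.

4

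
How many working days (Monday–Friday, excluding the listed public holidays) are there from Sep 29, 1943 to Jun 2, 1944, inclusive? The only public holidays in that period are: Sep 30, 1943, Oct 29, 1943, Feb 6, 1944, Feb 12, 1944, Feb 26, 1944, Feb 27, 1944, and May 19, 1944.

175 working days

Sep 29, 1943 is a Wednesday.
The range spans 248 days (inclusive of both endpoints).
248 = 7 × 35 + 3, so there are 35 full weeks plus 3 extra days.
Each full week contributes 5 weekdays (Mon–Fri): 35 × 5 = 175.
The 3 extra days are Wednesday, Thursday, Friday — 3 of them qualify.
Total: 175 + 3 = 178.
Holidays: Sep 30, 1943 (Thu); Oct 29, 1943 (Fri); Feb 6, 1944 (Sun); Feb 12, 1944 (Sat); Feb 26, 1944 (Sat); Feb 27, 1944 (Sun); May 19, 1944 (Fri).
3 of the 7 holidays fall on weekdays; the rest are weekends and were already excluded.
Business days: 178 − 3 = 175.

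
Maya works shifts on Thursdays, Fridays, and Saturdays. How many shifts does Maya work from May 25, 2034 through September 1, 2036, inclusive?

357

May 25, 2034 is a Thursday.
From May 25, 2034 to September 1, 2036 is 831 days inclusive.
831 = 7 × 118 + 5, so there are 118 full weeks plus 5 extra days.
Each full week contributes 3 days from the set (Thu, Fri, Sat): 118 × 3 = 354.
The 5 extra days are Thu, Fri, Sat, Sun, Mon — 3 of them qualify.
Total: 354 + 3 = 357.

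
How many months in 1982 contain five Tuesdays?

4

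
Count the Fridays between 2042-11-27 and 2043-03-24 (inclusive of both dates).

2042-11-27 is a Thursday.
That's 118 days from start to end, counting both.
118 = 7 × 16 + 6, so there are 16 full weeks plus 6 extra days.
Each full week contributes one Friday: 16 so far.
The 6 extra days are Thu, Fri, Sat, Sun, Mon, Tue — 1 of them qualifies.
Total: 16 + 1 = 17.

17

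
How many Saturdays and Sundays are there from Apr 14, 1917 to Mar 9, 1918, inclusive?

95

Apr 14, 1917 is a Saturday.
That's 330 days from start to end, counting both.
330 = 7 × 47 + 1, so there are 47 full weeks plus 1 extra day.
Each full week contributes 2 weekend days (Sat, Sun): 47 × 2 = 94.
The 1 extra day is Sat — 1 of them qualifies.
Total: 94 + 1 = 95.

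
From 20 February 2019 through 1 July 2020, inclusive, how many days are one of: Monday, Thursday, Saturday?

20 February 2019 is a Wednesday.
That's 498 days from start to end, counting both.
498 = 7 × 71 + 1, so there are 71 full weeks plus 1 extra day.
Each full week contributes 3 days from the set (Mon, Thu, Sat): 71 × 3 = 213.
The 1 extra day is Wed — none qualify.
Total: 213 + 0 = 213.

213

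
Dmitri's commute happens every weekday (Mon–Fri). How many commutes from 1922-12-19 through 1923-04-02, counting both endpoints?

1922-12-19 is a Tuesday.
The range spans 105 days (inclusive of both endpoints).
105 = 7 × 15, so the span is exactly 15 full weeks.
Each full week contributes 5 weekdays (Mon–Fri): 15 × 5 = 75.

75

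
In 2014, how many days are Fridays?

52

2014-01-01 is a Wednesday.
The range spans 365 days (inclusive of both endpoints).
365 = 7 × 52 + 1, so there are 52 full weeks plus 1 extra day.
Each full week contributes one Friday: 52 so far.
The 1 extra day is Wednesday — none qualify.
Total: 52 + 0 = 52.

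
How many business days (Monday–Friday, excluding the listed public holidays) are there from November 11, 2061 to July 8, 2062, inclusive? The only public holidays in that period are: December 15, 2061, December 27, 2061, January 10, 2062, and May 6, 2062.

168

November 11, 2061 is a Friday.
From November 11, 2061 to July 8, 2062 is 240 days inclusive.
240 = 7 × 34 + 2, so there are 34 full weeks plus 2 extra days.
Each full week contributes 5 weekdays (Mon–Fri): 34 × 5 = 170.
The 2 extra days are Fri, Sat — 1 of them qualifies.
Total: 170 + 1 = 171.
Holidays: December 15, 2061 (Thu); December 27, 2061 (Tue); January 10, 2062 (Tue); May 6, 2062 (Sat).
3 of the 4 holidays fall on weekdays; the rest are weekends and were already excluded.
Business days: 171 − 3 = 168.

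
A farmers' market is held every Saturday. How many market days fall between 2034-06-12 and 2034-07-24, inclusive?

6

2034-06-12 is a Monday.
The range spans 43 days (inclusive of both endpoints).
43 = 7 × 6 + 1, so there are 6 full weeks plus 1 extra day.
Each full week contributes one Saturday: 6 so far.
The 1 extra day is Mon — none qualify.
Total: 6 + 0 = 6.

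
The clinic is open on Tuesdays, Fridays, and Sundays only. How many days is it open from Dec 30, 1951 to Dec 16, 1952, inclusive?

Dec 30, 1951 is a Sunday.
That's 353 days from start to end, counting both.
353 = 7 × 50 + 3, so there are 50 full weeks plus 3 extra days.
Each full week contributes 3 days from the set (Tue, Fri, Sun): 50 × 3 = 150.
The 3 extra days are Sunday, Monday, Tuesday — 2 of them qualify.
Total: 150 + 2 = 152.

152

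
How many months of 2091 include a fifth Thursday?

4

A month has five Thursdays exactly when Thursday falls within its first (length − 28) days.
Jan: 31 days, starts Mon → 5 of Mon, Tue, Wed
Feb: 28 days, starts Thu → 5 of (none)
Mar: 31 days, starts Thu → 5 of Thu, Fri, Sat ✓
Apr: 30 days, starts Sun → 5 of Sun, Mon
May: 31 days, starts Tue → 5 of Tue, Wed, Thu ✓
Jun: 30 days, starts Fri → 5 of Fri, Sat
Jul: 31 days, starts Sun → 5 of Sun, Mon, Tue
Aug: 31 days, starts Wed → 5 of Wed, Thu, Fri ✓
Sep: 30 days, starts Sat → 5 of Sat, Sun
Oct: 31 days, starts Mon → 5 of Mon, Tue, Wed
Nov: 30 days, starts Thu → 5 of Thu, Fri ✓
Dec: 31 days, starts Sat → 5 of Sat, Sun, Mon
Months with five Thursdays: Mar, May, Aug, Nov.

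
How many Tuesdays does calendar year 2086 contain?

53

January 1, 2086 is a Tuesday.
From January 1, 2086 to December 31, 2086 is 365 days inclusive.
365 = 7 × 52 + 1, so there are 52 full weeks plus 1 extra day.
Each full week contributes one Tuesday: 52 so far.
The 1 extra day is Tuesday — 1 of them qualifies.
Total: 52 + 1 = 53.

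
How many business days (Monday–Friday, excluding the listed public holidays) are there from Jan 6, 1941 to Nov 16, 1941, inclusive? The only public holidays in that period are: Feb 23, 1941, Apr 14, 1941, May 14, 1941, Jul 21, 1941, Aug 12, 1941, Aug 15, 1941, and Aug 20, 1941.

219 business days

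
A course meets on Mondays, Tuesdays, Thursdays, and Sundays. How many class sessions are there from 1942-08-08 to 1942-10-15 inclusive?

1942-08-08 is a Saturday.
The range spans 69 days (inclusive of both endpoints).
69 = 7 × 9 + 6, so there are 9 full weeks plus 6 extra days.
Each full week contributes 4 days from the set (Mon, Tue, Thu, Sun): 9 × 4 = 36.
The 6 extra days are Sat, Sun, Mon, Tue, Wed, Thu — 4 of them qualify.
Total: 36 + 4 = 40.

40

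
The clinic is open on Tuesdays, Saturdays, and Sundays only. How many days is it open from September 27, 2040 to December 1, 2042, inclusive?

341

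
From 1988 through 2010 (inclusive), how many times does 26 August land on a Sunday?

Day of week of August 26 in each year:
1988: Fri, 1989: Sat, 1990: Sun ✓, 1991: Mon, 1992: Wed, 1993: Thu, 1994: Fri, 1995: Sat, 1996: Mon, 1997: Tue, 1998: Wed, 1999: Thu, 2000: Sat, 2001: Sun ✓, 2002: Mon, 2003: Tue, 2004: Thu, 2005: Fri, 2006: Sat, 2007: Sun ✓, 2008: Tue, 2009: Wed, 2010: Thu
Sundays: 1990, 2001, 2007.

3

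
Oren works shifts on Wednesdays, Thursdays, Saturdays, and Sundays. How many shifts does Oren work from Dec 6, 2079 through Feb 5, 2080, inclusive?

36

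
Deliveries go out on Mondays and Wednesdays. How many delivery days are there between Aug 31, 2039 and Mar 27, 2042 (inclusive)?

Aug 31, 2039 is a Wednesday.
From Aug 31, 2039 to Mar 27, 2042 is 940 days inclusive.
940 = 7 × 134 + 2, so there are 134 full weeks plus 2 extra days.
Each full week contributes 2 days from the set (Mon, Wed): 134 × 2 = 268.
The 2 extra days are Wed, Thu — 1 of them qualifies.
Total: 268 + 1 = 269.

269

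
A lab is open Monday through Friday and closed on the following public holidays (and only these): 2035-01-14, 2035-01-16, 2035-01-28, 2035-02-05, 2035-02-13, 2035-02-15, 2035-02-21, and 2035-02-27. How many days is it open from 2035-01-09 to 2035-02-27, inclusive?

2035-01-09 is a Tuesday.
That's 50 days from start to end, counting both.
50 = 7 × 7 + 1, so there are 7 full weeks plus 1 extra day.
Each full week contributes 5 weekdays (Mon–Fri): 7 × 5 = 35.
The 1 extra day is Tue — 1 of them qualifies.
Total: 35 + 1 = 36.
Holidays: 2035-01-14 (Sun); 2035-01-16 (Tue); 2035-01-28 (Sun); 2035-02-05 (Mon); 2035-02-13 (Tue); 2035-02-15 (Thu); 2035-02-21 (Wed); 2035-02-27 (Tue).
6 of the 8 holidays fall on weekdays; the rest are weekends and were already excluded.
Business days: 36 − 6 = 30.

30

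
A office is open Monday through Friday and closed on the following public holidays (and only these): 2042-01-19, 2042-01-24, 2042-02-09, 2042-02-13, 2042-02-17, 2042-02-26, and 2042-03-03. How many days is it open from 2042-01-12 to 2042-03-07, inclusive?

35 business days

2042-01-12 is a Sunday.
That's 55 days from start to end, counting both.
55 = 7 × 7 + 6, so there are 7 full weeks plus 6 extra days.
Each full week contributes 5 weekdays (Mon–Fri): 7 × 5 = 35.
The 6 extra days are Sun, Mon, Tue, Wed, Thu, Fri — 5 of them qualify.
Total: 35 + 5 = 40.
Holidays: 2042-01-19 (Sun); 2042-01-24 (Fri); 2042-02-09 (Sun); 2042-02-13 (Thu); 2042-02-17 (Mon); 2042-02-26 (Wed); 2042-03-03 (Mon).
5 of the 7 holidays fall on weekdays; the rest are weekends and were already excluded.
Business days: 40 − 5 = 35.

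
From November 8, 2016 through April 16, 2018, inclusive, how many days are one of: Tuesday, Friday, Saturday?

225

November 8, 2016 is a Tuesday.
That's 525 days from start to end, counting both.
525 = 7 × 75, so the span is exactly 75 full weeks.
Each full week contributes 3 days from the set (Tue, Fri, Sat): 75 × 3 = 225.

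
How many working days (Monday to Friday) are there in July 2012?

22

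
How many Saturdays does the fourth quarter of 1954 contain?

13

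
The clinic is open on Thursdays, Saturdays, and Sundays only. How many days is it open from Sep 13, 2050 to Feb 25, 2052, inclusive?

228

Sep 13, 2050 is a Tuesday.
From Sep 13, 2050 to Feb 25, 2052 is 531 days inclusive.
531 = 7 × 75 + 6, so there are 75 full weeks plus 6 extra days.
Each full week contributes 3 days from the set (Thu, Sat, Sun): 75 × 3 = 225.
The 6 extra days are Tuesday, Wednesday, Thursday, Friday, Saturday, Sunday — 3 of them qualify.
Total: 225 + 3 = 228.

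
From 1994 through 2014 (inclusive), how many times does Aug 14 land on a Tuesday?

3

Day of week of August 14 in each year:
1994: Sun, 1995: Mon, 1996: Wed, 1997: Thu, 1998: Fri, 1999: Sat, 2000: Mon, 2001: Tue ✓, 2002: Wed, 2003: Thu, 2004: Sat, 2005: Sun, 2006: Mon, 2007: Tue ✓, 2008: Thu, 2009: Fri, 2010: Sat, 2011: Sun, 2012: Tue ✓, 2013: Wed, 2014: Thu
Tuesdays: 2001, 2007, 2012.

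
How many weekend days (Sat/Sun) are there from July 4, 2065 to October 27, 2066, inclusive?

July 4, 2065 is a Saturday.
That's 481 days from start to end, counting both.
481 = 7 × 68 + 5, so there are 68 full weeks plus 5 extra days.
Each full week contributes 2 weekend days (Sat, Sun): 68 × 2 = 136.
The 5 extra days are Saturday, Sunday, Monday, Tuesday, Wednesday — 2 of them qualify.
Total: 136 + 2 = 138.

138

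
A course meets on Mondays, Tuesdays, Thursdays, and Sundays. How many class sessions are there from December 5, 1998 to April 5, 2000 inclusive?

279

December 5, 1998 is a Saturday.
That's 488 days from start to end, counting both.
488 = 7 × 69 + 5, so there are 69 full weeks plus 5 extra days.
Each full week contributes 4 days from the set (Mon, Tue, Thu, Sun): 69 × 4 = 276.
The 5 extra days are Saturday, Sunday, Monday, Tuesday, Wednesday — 3 of them qualify.
Total: 276 + 3 = 279.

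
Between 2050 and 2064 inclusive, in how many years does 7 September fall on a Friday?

Day of week of September 7 in each year:
2050: Wed, 2051: Thu, 2052: Sat, 2053: Sun, 2054: Mon, 2055: Tue, 2056: Thu, 2057: Fri ✓, 2058: Sat, 2059: Sun, 2060: Tue, 2061: Wed, 2062: Thu, 2063: Fri ✓, 2064: Sun
Fridays: 2057, 2063.

2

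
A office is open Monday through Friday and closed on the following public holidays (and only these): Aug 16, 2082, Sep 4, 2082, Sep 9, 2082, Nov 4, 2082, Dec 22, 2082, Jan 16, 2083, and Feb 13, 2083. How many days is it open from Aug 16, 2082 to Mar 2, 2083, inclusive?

Aug 16, 2082 is a Sunday.
That's 199 days from start to end, counting both.
199 = 7 × 28 + 3, so there are 28 full weeks plus 3 extra days.
Each full week contributes 5 weekdays (Mon–Fri): 28 × 5 = 140.
The 3 extra days are Sun, Mon, Tue — 2 of them qualify.
Total: 140 + 2 = 142.
Holidays: Aug 16, 2082 (Sun); Sep 4, 2082 (Fri); Sep 9, 2082 (Wed); Nov 4, 2082 (Wed); Dec 22, 2082 (Tue); Jan 16, 2083 (Sat); Feb 13, 2083 (Sat).
4 of the 7 holidays fall on weekdays; the rest are weekends and were already excluded.
Business days: 142 − 4 = 138.

138 business days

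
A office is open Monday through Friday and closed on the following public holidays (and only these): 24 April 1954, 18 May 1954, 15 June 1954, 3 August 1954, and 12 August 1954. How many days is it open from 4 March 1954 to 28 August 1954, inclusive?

123 business days

4 March 1954 is a Thursday.
From 4 March 1954 to 28 August 1954 is 178 days inclusive.
178 = 7 × 25 + 3, so there are 25 full weeks plus 3 extra days.
Each full week contributes 5 weekdays (Mon–Fri): 25 × 5 = 125.
The 3 extra days are Thu, Fri, Sat — 2 of them qualify.
Total: 125 + 2 = 127.
Holidays: 24 April 1954 (Sat); 18 May 1954 (Tue); 15 June 1954 (Tue); 3 August 1954 (Tue); 12 August 1954 (Thu).
4 of the 5 holidays fall on weekdays; the rest are weekends and were already excluded.
Business days: 127 − 4 = 123.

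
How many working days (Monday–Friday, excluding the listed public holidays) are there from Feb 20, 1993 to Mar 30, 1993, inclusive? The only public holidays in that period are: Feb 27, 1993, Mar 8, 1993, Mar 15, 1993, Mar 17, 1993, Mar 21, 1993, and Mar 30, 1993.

23

Feb 20, 1993 is a Saturday.
From Feb 20, 1993 to Mar 30, 1993 is 39 days inclusive.
39 = 7 × 5 + 4, so there are 5 full weeks plus 4 extra days.
Each full week contributes 5 weekdays (Mon–Fri): 5 × 5 = 25.
The 4 extra days are Sat, Sun, Mon, Tue — 2 of them qualify.
Total: 25 + 2 = 27.
Holidays: Feb 27, 1993 (Sat); Mar 8, 1993 (Mon); Mar 15, 1993 (Mon); Mar 17, 1993 (Wed); Mar 21, 1993 (Sun); Mar 30, 1993 (Tue).
4 of the 6 holidays fall on weekdays; the rest are weekends and were already excluded.
Business days: 27 − 4 = 23.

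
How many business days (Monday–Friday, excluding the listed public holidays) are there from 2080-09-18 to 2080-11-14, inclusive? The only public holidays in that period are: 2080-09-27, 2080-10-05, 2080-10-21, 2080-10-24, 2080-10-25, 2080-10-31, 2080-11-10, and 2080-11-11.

36

2080-09-18 is a Wednesday.
The range spans 58 days (inclusive of both endpoints).
58 = 7 × 8 + 2, so there are 8 full weeks plus 2 extra days.
Each full week contributes 5 weekdays (Mon–Fri): 8 × 5 = 40.
The 2 extra days are Wed, Thu — 2 of them qualify.
Total: 40 + 2 = 42.
Holidays: 2080-09-27 (Fri); 2080-10-05 (Sat); 2080-10-21 (Mon); 2080-10-24 (Thu); 2080-10-25 (Fri); 2080-10-31 (Thu); 2080-11-10 (Sun); 2080-11-11 (Mon).
6 of the 8 holidays fall on weekdays; the rest are weekends and were already excluded.
Business days: 42 − 6 = 36.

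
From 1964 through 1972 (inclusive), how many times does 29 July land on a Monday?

Day of week of July 29 in each year:
1964: Wed, 1965: Thu, 1966: Fri, 1967: Sat, 1968: Mon ✓, 1969: Tue, 1970: Wed, 1971: Thu, 1972: Sat
Mondays: 1968.

1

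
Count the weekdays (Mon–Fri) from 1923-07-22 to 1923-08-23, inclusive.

24 weekdays

1923-07-22 is a Sunday.
From 1923-07-22 to 1923-08-23 is 33 days inclusive.
33 = 7 × 4 + 5, so there are 4 full weeks plus 5 extra days.
Each full week contributes 5 weekdays (Mon–Fri): 4 × 5 = 20.
The 5 extra days are Sun, Mon, Tue, Wed, Thu — 4 of them qualify.
Total: 20 + 4 = 24.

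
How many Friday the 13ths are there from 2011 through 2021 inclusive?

20

Friday-the-13ths by year:
2011: May
2012: Jan, Apr, Jul
2013: Sep, Dec
2014: Jun
2015: Feb, Mar, Nov
2016: May
2017: Jan, Oct
2018: Apr, Jul
2019: Sep, Dec
2020: Mar, Nov
2021: Aug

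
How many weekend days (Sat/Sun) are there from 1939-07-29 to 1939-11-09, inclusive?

1939-07-29 is a Saturday.
That's 104 days from start to end, counting both.
104 = 7 × 14 + 6, so there are 14 full weeks plus 6 extra days.
Each full week contributes 2 weekend days (Sat, Sun): 14 × 2 = 28.
The 6 extra days are Saturday, Sunday, Monday, Tuesday, Wednesday, Thursday — 2 of them qualify.
Total: 28 + 2 = 30.

30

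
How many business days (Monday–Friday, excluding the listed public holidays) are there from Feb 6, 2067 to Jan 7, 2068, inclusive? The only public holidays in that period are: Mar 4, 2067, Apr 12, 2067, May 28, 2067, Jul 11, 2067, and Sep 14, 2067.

Feb 6, 2067 is a Sunday.
That's 336 days from start to end, counting both.
336 = 7 × 48, so the span is exactly 48 full weeks.
Each full week contributes 5 weekdays (Mon–Fri): 48 × 5 = 240.
Holidays: Mar 4, 2067 (Fri); Apr 12, 2067 (Tue); May 28, 2067 (Sat); Jul 11, 2067 (Mon); Sep 14, 2067 (Wed).
4 of the 5 holidays fall on weekdays; the rest are weekends and were already excluded.
Business days: 240 − 4 = 236.

236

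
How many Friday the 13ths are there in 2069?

2

The 13th falls on a Friday when the month's 13th has weekday Fri.
Jan 13 is Sun; Feb 13 is Wed; Mar 13 is Wed; Apr 13 is Sat; May 13 is Mon; Jun 13 is Thu; Jul 13 is Sat; Aug 13 is Tue; Sep 13 is Fri ✓; Oct 13 is Sun; Nov 13 is Wed; Dec 13 is Fri ✓.
Friday the 13ths: Sep, Dec.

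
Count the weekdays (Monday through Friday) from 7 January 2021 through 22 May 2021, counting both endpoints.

97

7 January 2021 is a Thursday.
That's 136 days from start to end, counting both.
136 = 7 × 19 + 3, so there are 19 full weeks plus 3 extra days.
Each full week contributes 5 weekdays (Mon–Fri): 19 × 5 = 95.
The 3 extra days are Thu, Fri, Sat — 2 of them qualify.
Total: 95 + 2 = 97.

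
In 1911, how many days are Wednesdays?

52

January 1, 1911 is a Sunday.
That's 365 days from start to end, counting both.
365 = 7 × 52 + 1, so there are 52 full weeks plus 1 extra day.
Each full week contributes one Wednesday: 52 so far.
The 1 extra day is Sunday — none qualify.
Total: 52 + 0 = 52.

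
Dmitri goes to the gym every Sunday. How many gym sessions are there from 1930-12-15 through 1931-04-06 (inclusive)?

16 Sundays

1930-12-15 is a Monday.
From 1930-12-15 to 1931-04-06 is 113 days inclusive.
113 = 7 × 16 + 1, so there are 16 full weeks plus 1 extra day.
Each full week contributes one Sunday: 16 so far.
The 1 extra day is Mon — none qualify.
Total: 16 + 0 = 16.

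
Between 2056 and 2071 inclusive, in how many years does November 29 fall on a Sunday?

Day of week of November 29 in each year:
2056: Wed, 2057: Thu, 2058: Fri, 2059: Sat, 2060: Mon, 2061: Tue, 2062: Wed, 2063: Thu, 2064: Sat, 2065: Sun ✓, 2066: Mon, 2067: Tue, 2068: Thu, 2069: Fri, 2070: Sat, 2071: Sun ✓
Sundays: 2065, 2071.

2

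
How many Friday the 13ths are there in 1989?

The 13th falls on a Friday when the month's 13th has weekday Fri.
Jan 13 is Fri ✓; Feb 13 is Mon; Mar 13 is Mon; Apr 13 is Thu; May 13 is Sat; Jun 13 is Tue; Jul 13 is Thu; Aug 13 is Sun; Sep 13 is Wed; Oct 13 is Fri ✓; Nov 13 is Mon; Dec 13 is Wed.
Friday the 13ths: Jan, Oct.

2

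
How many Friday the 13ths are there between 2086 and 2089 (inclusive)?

Friday-the-13ths by year:
2086: Sep, Dec
2087: Jun
2088: Feb, Aug
2089: May

6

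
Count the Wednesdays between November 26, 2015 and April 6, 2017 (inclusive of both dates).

November 26, 2015 is a Thursday.
The range spans 498 days (inclusive of both endpoints).
498 = 7 × 71 + 1, so there are 71 full weeks plus 1 extra day.
Each full week contributes one Wednesday: 71 so far.
The 1 extra day is Thursday — none qualify.
Total: 71 + 0 = 71.

71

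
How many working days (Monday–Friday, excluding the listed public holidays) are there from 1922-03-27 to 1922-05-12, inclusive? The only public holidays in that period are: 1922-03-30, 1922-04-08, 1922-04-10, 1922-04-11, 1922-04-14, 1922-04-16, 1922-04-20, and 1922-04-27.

1922-03-27 is a Monday.
That's 47 days from start to end, counting both.
47 = 7 × 6 + 5, so there are 6 full weeks plus 5 extra days.
Each full week contributes 5 weekdays (Mon–Fri): 6 × 5 = 30.
The 5 extra days are Monday, Tuesday, Wednesday, Thursday, Friday — 5 of them qualify.
Total: 30 + 5 = 35.
Holidays: 1922-03-30 (Thu); 1922-04-08 (Sat); 1922-04-10 (Mon); 1922-04-11 (Tue); 1922-04-14 (Fri); 1922-04-16 (Sun); 1922-04-20 (Thu); 1922-04-27 (Thu).
6 of the 8 holidays fall on weekdays; the rest are weekends and were already excluded.
Business days: 35 − 6 = 29.

29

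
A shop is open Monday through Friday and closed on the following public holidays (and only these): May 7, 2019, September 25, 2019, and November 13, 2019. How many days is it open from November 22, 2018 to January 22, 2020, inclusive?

302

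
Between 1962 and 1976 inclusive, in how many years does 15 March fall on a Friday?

Day of week of March 15 in each year:
1962: Thu, 1963: Fri ✓, 1964: Sun, 1965: Mon, 1966: Tue, 1967: Wed, 1968: Fri ✓, 1969: Sat, 1970: Sun, 1971: Mon, 1972: Wed, 1973: Thu, 1974: Fri ✓, 1975: Sat, 1976: Mon
Fridays: 1963, 1968, 1974.

3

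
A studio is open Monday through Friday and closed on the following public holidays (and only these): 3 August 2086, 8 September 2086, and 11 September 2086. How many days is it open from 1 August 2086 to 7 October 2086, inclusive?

47 working days

1 August 2086 is a Thursday.
That's 68 days from start to end, counting both.
68 = 7 × 9 + 5, so there are 9 full weeks plus 5 extra days.
Each full week contributes 5 weekdays (Mon–Fri): 9 × 5 = 45.
The 5 extra days are Thursday, Friday, Saturday, Sunday, Monday — 3 of them qualify.
Total: 45 + 3 = 48.
Holidays: 3 August 2086 (Sat); 8 September 2086 (Sun); 11 September 2086 (Wed).
1 of the 3 holidays fall on weekdays; the rest are weekends and were already excluded.
Business days: 48 − 1 = 47.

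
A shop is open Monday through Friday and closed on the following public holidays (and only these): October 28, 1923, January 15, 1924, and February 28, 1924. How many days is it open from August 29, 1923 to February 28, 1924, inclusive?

August 29, 1923 is a Wednesday.
From August 29, 1923 to February 28, 1924 is 184 days inclusive.
184 = 7 × 26 + 2, so there are 26 full weeks plus 2 extra days.
Each full week contributes 5 weekdays (Mon–Fri): 26 × 5 = 130.
The 2 extra days are Wednesday, Thursday — 2 of them qualify.
Total: 130 + 2 = 132.
Holidays: October 28, 1923 (Sun); January 15, 1924 (Tue); February 28, 1924 (Thu).
2 of the 3 holidays fall on weekdays; the rest are weekends and were already excluded.
Business days: 132 − 2 = 130.

130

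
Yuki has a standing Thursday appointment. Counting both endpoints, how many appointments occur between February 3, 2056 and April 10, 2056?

10 Thursdays

February 3, 2056 is a Thursday.
From February 3, 2056 to April 10, 2056 is 68 days inclusive.
68 = 7 × 9 + 5, so there are 9 full weeks plus 5 extra days.
Each full week contributes one Thursday: 9 so far.
The 5 extra days are Thursday, Friday, Saturday, Sunday, Monday — 1 of them qualifies.
Total: 9 + 1 = 10.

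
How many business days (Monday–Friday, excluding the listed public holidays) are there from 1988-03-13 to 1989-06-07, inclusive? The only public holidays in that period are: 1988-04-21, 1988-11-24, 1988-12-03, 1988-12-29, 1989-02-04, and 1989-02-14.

319 business days

1988-03-13 is a Sunday.
The range spans 452 days (inclusive of both endpoints).
452 = 7 × 64 + 4, so there are 64 full weeks plus 4 extra days.
Each full week contributes 5 weekdays (Mon–Fri): 64 × 5 = 320.
The 4 extra days are Sunday, Monday, Tuesday, Wednesday — 3 of them qualify.
Total: 320 + 3 = 323.
Holidays: 1988-04-21 (Thu); 1988-11-24 (Thu); 1988-12-03 (Sat); 1988-12-29 (Thu); 1989-02-04 (Sat); 1989-02-14 (Tue).
4 of the 6 holidays fall on weekdays; the rest are weekends and were already excluded.
Business days: 323 − 4 = 319.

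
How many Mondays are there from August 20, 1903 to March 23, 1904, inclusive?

August 20, 1903 is a Thursday.
The range spans 217 days (inclusive of both endpoints).
217 = 7 × 31, so the span is exactly 31 full weeks.
Each full week contributes one Monday: 31 so far.

31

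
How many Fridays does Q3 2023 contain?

Jul 1, 2023 is a Saturday.
From Jul 1, 2023 to Sep 30, 2023 is 92 days inclusive.
92 = 7 × 13 + 1, so there are 13 full weeks plus 1 extra day.
Each full week contributes one Friday: 13 so far.
The 1 extra day is Saturday — none qualify.
Total: 13 + 0 = 13.

13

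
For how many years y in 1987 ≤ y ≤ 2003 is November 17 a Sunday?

3

Day of week of November 17 in each year:
1987: Tue, 1988: Thu, 1989: Fri, 1990: Sat, 1991: Sun ✓, 1992: Tue, 1993: Wed, 1994: Thu, 1995: Fri, 1996: Sun ✓, 1997: Mon, 1998: Tue, 1999: Wed, 2000: Fri, 2001: Sat, 2002: Sun ✓, 2003: Mon
Sundays: 1991, 1996, 2002.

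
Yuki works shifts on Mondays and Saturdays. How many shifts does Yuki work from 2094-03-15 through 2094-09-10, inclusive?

2094-03-15 is a Monday.
The range spans 180 days (inclusive of both endpoints).
180 = 7 × 25 + 5, so there are 25 full weeks plus 5 extra days.
Each full week contributes 2 days from the set (Mon, Sat): 25 × 2 = 50.
The 5 extra days are Mon, Tue, Wed, Thu, Fri — 1 of them qualifies.
Total: 50 + 1 = 51.

51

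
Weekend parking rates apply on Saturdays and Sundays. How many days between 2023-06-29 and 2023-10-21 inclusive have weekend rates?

2023-06-29 is a Thursday.
The range spans 115 days (inclusive of both endpoints).
115 = 7 × 16 + 3, so there are 16 full weeks plus 3 extra days.
Each full week contributes 2 weekend days (Sat, Sun): 16 × 2 = 32.
The 3 extra days are Thursday, Friday, Saturday — 1 of them qualifies.
Total: 32 + 1 = 33.

33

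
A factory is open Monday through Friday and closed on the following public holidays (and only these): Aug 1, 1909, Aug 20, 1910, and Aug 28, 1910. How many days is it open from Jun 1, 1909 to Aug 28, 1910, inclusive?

324 working days

Jun 1, 1909 is a Tuesday.
That's 454 days from start to end, counting both.
454 = 7 × 64 + 6, so there are 64 full weeks plus 6 extra days.
Each full week contributes 5 weekdays (Mon–Fri): 64 × 5 = 320.
The 6 extra days are Tuesday, Wednesday, Thursday, Friday, Saturday, Sunday — 4 of them qualify.
Total: 320 + 4 = 324.
Holidays: Aug 1, 1909 (Sun); Aug 20, 1910 (Sat); Aug 28, 1910 (Sun).
None of the 3 holidays fall on a weekday, so nothing to subtract.
Business days: 324 − 0 = 324.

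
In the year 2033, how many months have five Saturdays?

5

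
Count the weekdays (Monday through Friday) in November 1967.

22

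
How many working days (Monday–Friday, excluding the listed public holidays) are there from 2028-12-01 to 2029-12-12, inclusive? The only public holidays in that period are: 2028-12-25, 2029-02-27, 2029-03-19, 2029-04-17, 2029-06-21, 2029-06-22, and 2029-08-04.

263 working days

2028-12-01 is a Friday.
The range spans 377 days (inclusive of both endpoints).
377 = 7 × 53 + 6, so there are 53 full weeks plus 6 extra days.
Each full week contributes 5 weekdays (Mon–Fri): 53 × 5 = 265.
The 6 extra days are Friday, Saturday, Sunday, Monday, Tuesday, Wednesday — 4 of them qualify.
Total: 265 + 4 = 269.
Holidays: 2028-12-25 (Mon); 2029-02-27 (Tue); 2029-03-19 (Mon); 2029-04-17 (Tue); 2029-06-21 (Thu); 2029-06-22 (Fri); 2029-08-04 (Sat).
6 of the 7 holidays fall on weekdays; the rest are weekends and were already excluded.
Business days: 269 − 6 = 263.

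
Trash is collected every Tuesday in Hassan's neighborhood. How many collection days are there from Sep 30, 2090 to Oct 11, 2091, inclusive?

54

Sep 30, 2090 is a Saturday.
The range spans 377 days (inclusive of both endpoints).
377 = 7 × 53 + 6, so there are 53 full weeks plus 6 extra days.
Each full week contributes one Tuesday: 53 so far.
The 6 extra days are Saturday, Sunday, Monday, Tuesday, Wednesday, Thursday — 1 of them qualifies.
Total: 53 + 1 = 54.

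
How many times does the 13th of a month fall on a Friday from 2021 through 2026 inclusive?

Friday-the-13ths by year:
2021: Aug
2022: May
2023: Jan, Oct
2024: Sep, Dec
2025: Jun
2026: Feb, Mar, Nov

10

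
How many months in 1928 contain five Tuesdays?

A month has five Tuesdays exactly when Tuesday falls within its first (length − 28) days.
Jan: 31 days, starts Sun → 5 of Sun, Mon, Tue ✓
Feb: 29 days, starts Wed → 5 of Wed
Mar: 31 days, starts Thu → 5 of Thu, Fri, Sat
Apr: 30 days, starts Sun → 5 of Sun, Mon
May: 31 days, starts Tue → 5 of Tue, Wed, Thu ✓
Jun: 30 days, starts Fri → 5 of Fri, Sat
Jul: 31 days, starts Sun → 5 of Sun, Mon, Tue ✓
Aug: 31 days, starts Wed → 5 of Wed, Thu, Fri
Sep: 30 days, starts Sat → 5 of Sat, Sun
Oct: 31 days, starts Mon → 5 of Mon, Tue, Wed ✓
Nov: 30 days, starts Thu → 5 of Thu, Fri
Dec: 31 days, starts Sat → 5 of Sat, Sun, Mon
Months with five Tuesdays: Jan, May, Jul, Oct.

4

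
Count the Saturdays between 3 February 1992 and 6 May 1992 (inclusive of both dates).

13 Saturdays

3 February 1992 is a Monday.
From 3 February 1992 to 6 May 1992 is 94 days inclusive.
94 = 7 × 13 + 3, so there are 13 full weeks plus 3 extra days.
Each full week contributes one Saturday: 13 so far.
The 3 extra days are Monday, Tuesday, Wednesday — none qualify.
Total: 13 + 0 = 13.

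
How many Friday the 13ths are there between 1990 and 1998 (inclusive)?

16

Friday-the-13ths by year:
1990: Apr, Jul
1991: Sep, Dec
1992: Mar, Nov
1993: Aug
1994: May
1995: Jan, Oct
1996: Sep, Dec
1997: Jun
1998: Feb, Mar, Nov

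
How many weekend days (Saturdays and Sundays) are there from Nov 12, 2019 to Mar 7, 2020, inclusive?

Nov 12, 2019 is a Tuesday.
That's 117 days from start to end, counting both.
117 = 7 × 16 + 5, so there are 16 full weeks plus 5 extra days.
Each full week contributes 2 weekend days (Sat, Sun): 16 × 2 = 32.
The 5 extra days are Tuesday, Wednesday, Thursday, Friday, Saturday — 1 of them qualifies.
Total: 32 + 1 = 33.

33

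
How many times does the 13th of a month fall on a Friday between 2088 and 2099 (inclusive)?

Friday-the-13ths by year:
2088: Feb, Aug
2089: May
2090: Jan, Oct
2091: Apr, Jul
2092: Jun
2093: Feb, Mar, Nov
2094: Aug
2095: May
2096: Jan, Apr, Jul
2097: Sep, Dec
2098: Jun
2099: Feb, Mar, Nov

22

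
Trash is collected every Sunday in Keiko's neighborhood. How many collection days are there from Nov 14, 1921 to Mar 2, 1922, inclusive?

15

Nov 14, 1921 is a Monday.
The range spans 109 days (inclusive of both endpoints).
109 = 7 × 15 + 4, so there are 15 full weeks plus 4 extra days.
Each full week contributes one Sunday: 15 so far.
The 4 extra days are Monday, Tuesday, Wednesday, Thursday — none qualify.
Total: 15 + 0 = 15.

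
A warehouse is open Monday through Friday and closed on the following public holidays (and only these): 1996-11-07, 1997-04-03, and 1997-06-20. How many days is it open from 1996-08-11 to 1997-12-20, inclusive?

1996-08-11 is a Sunday.
That's 497 days from start to end, counting both.
497 = 7 × 71, so the span is exactly 71 full weeks.
Each full week contributes 5 weekdays (Mon–Fri): 71 × 5 = 355.
Holidays: 1996-11-07 (Thu); 1997-04-03 (Thu); 1997-06-20 (Fri).
All 3 holidays fall on weekdays, so subtract 3.
Business days: 355 − 3 = 352.

352 working days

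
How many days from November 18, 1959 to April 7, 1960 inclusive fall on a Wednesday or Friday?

November 18, 1959 is a Wednesday.
From November 18, 1959 to April 7, 1960 is 142 days inclusive.
142 = 7 × 20 + 2, so there are 20 full weeks plus 2 extra days.
Each full week contributes 2 days from the set (Wed, Fri): 20 × 2 = 40.
The 2 extra days are Wednesday, Thursday — 1 of them qualifies.
Total: 40 + 1 = 41.

41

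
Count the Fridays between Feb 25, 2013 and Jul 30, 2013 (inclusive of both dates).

Feb 25, 2013 is a Monday.
From Feb 25, 2013 to Jul 30, 2013 is 156 days inclusive.
156 = 7 × 22 + 2, so there are 22 full weeks plus 2 extra days.
Each full week contributes one Friday: 22 so far.
The 2 extra days are Monday, Tuesday — none qualify.
Total: 22 + 0 = 22.

22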